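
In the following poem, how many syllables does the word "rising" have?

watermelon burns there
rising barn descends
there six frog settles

2

"rising" has 2 syllables.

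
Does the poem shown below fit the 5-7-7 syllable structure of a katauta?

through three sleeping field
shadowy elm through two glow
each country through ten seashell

Line 1: through (1), three (1), sleeping (2), field (1) → 5 ✓
Line 2: shadowy (3), elm (1), through (1), two (1), glow (1) → 7 ✓
Line 3: each (1), country (2), through (1), ten (1), seashell (2) → 7 ✓

Yes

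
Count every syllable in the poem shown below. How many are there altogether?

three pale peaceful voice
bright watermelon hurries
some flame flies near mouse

Line 1: three (1), pale (1), peaceful (2), voice (1) → 5
Line 2: bright (1), watermelon (4), hurries (2) → 7
Line 3: some (1), flame (1), flies (1), near (1), mouse (1) → 5
Total: 5 + 7 + 5 = 17

17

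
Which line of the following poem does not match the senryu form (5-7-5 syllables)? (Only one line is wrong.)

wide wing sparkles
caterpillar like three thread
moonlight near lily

Line 1: "wide wing sparkles": 1+1+2 = 4 (expected 5)
Line 2: "caterpillar like three thread": 4+1+1+1 = 7 ✓
Line 3: "moonlight near lily": 2+1+2 = 5 ✓

Line 1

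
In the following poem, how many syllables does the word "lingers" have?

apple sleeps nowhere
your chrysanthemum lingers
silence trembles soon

2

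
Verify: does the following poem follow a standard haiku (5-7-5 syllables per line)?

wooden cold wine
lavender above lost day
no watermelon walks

Line 1: wooden (2), cold (1), wine (1) → 4 (expected 5)
Line 2: lavender (3), above (2), lost (1), day (1) → 7 ✓
Line 3: no (1), watermelon (4), walks (1) → 6 (expected 5)

No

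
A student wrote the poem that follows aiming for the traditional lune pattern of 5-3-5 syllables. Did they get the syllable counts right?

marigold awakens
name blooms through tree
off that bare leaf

Line 1: marigold (3), awakens (3) → 6 (expected 5)
Line 2: name (1), blooms (1), through (1), tree (1) → 4 (expected 3)
Line 3: off (1), that (1), bare (1), leaf (1) → 4 (expected 5)

No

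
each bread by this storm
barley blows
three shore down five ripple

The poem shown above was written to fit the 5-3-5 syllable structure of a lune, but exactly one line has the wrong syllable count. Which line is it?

Line 1: each (1), bread (1), by (1), this (1), storm (1) → 5 ✓
Line 2: barley (2), blows (1) → 3 ✓
Line 3: three (1), shore (1), down (1), five (1), ripple (2) → 6 (expected 5)

Line 3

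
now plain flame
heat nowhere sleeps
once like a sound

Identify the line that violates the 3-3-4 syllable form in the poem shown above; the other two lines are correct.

Line 2

Line 1: "now plain flame": 1+1+1 = 3 ✓
Line 2: "heat nowhere sleeps": 1+2+1 = 4 (expected 3)
Line 3: "once like a sound": 1+1+1+1 = 4 ✓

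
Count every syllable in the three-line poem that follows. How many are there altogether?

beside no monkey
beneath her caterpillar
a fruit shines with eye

Line 1: "beside no monkey": 2+1+2 = 5
Line 2: "beneath her caterpillar": 2+1+4 = 7
Line 3: "a fruit shines with eye": 1+1+1+1+1 = 5
Total: 5 + 7 + 5 = 17

17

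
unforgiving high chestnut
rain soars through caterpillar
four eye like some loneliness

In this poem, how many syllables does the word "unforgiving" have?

4

"unforgiving" has 4 syllables.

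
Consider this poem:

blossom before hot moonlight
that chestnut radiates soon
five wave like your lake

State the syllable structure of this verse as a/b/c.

Line 1: blossom(2) + before(2) + hot(1) + moonlight(2) = 7
Line 2: that(1) + chestnut(2) + radiates(3) + soon(1) = 7
Line 3: five(1) + wave(1) + like(1) + your(1) + lake(1) = 5

7/7/5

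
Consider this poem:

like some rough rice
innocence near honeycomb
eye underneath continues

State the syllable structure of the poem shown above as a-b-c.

4-7-7

Line 1: "like some rough rice": 1+1+1+1 = 4
Line 2: "innocence near honeycomb": 3+1+3 = 7
Line 3: "eye underneath continues": 1+3+3 = 7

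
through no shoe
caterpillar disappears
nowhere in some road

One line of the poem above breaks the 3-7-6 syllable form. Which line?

The third line

Line 1: "through no shoe": 1+1+1 = 3 ✓
Line 2: "caterpillar disappears": 4+3 = 7 ✓
Line 3: "nowhere in some road": 2+1+1+1 = 5 (expected 6)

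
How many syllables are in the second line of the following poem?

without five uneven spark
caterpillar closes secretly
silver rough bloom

9

The second line: caterpillar(4) + closes(2) + secretly(3) = 9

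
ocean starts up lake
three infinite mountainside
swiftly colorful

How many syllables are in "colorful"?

3

"colorful" has 3 syllables.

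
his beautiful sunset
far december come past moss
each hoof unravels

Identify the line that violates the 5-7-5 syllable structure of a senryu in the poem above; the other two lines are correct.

Line 1

Line 1: his (1), beautiful (3), sunset (2) → 6 (expected 5)
Line 2: far (1), december (3), come (1), past (1), moss (1) → 7 ✓
Line 3: each (1), hoof (1), unravels (3) → 5 ✓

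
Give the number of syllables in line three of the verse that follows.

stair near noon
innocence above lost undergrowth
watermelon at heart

6

Line three: watermelon(4) + at(1) + heart(1) = 6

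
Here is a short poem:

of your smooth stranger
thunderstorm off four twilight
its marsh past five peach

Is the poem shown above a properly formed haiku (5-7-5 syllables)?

Yes

Line 1: "of your smooth stranger": 1+1+1+2 = 5 ✓
Line 2: "thunderstorm off four twilight": 3+1+1+2 = 7 ✓
Line 3: "its marsh past five peach": 1+1+1+1+1 = 5 ✓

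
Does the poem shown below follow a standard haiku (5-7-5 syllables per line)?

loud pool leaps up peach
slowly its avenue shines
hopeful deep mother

Yes

Line 1: loud (1), pool (1), leaps (1), up (1), peach (1) → 5 ✓
Line 2: slowly (2), its (1), avenue (3), shines (1) → 7 ✓
Line 3: hopeful (2), deep (1), mother (2) → 5 ✓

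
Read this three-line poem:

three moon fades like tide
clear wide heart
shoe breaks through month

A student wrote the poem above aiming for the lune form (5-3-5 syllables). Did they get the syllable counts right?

Line 1: three(1) + moon(1) + fades(1) + like(1) + tide(1) = 5 ✓
Line 2: clear(1) + wide(1) + heart(1) = 3 ✓
Line 3: shoe(1) + breaks(1) + through(1) + month(1) = 4 (expected 5)

No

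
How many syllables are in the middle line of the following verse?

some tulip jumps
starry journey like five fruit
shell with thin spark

7

The middle line: starry (2), journey (2), like (1), five (1), fruit (1) → 7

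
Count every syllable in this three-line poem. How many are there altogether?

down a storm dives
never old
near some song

Line 1: down (1), a (1), storm (1), dives (1) → 4
Line 2: never (2), old (1) → 3
Line 3: near (1), some (1), song (1) → 3
Total: 4 + 3 + 3 = 10

10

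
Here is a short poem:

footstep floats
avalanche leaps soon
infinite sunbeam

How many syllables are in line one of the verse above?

Line one: footstep(2) + floats(1) = 3

3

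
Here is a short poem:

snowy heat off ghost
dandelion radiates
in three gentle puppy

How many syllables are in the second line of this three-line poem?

7

The second line: dandelion (4), radiates (3) → 7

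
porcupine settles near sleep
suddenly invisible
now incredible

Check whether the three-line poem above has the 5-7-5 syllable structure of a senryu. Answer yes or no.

No

Line 1: porcupine (3), settles (2), near (1), sleep (1) → 7 (expected 5)
Line 2: suddenly (3), invisible (4) → 7 ✓
Line 3: now (1), incredible (4) → 5 ✓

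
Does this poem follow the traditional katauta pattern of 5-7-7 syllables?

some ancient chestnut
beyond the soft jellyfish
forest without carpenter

Line 1: some(1) + ancient(2) + chestnut(2) = 5 ✓
Line 2: beyond(2) + the(1) + soft(1) + jellyfish(3) = 7 ✓
Line 3: forest(2) + without(2) + carpenter(3) = 7 ✓

Yes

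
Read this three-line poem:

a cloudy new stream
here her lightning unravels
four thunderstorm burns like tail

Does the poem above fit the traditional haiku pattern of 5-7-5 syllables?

Line 1: "a cloudy new stream": 1+2+1+1 = 5 ✓
Line 2: "here her lightning unravels": 1+1+2+3 = 7 ✓
Line 3: "four thunderstorm burns like tail": 1+3+1+1+1 = 7 (expected 5)

No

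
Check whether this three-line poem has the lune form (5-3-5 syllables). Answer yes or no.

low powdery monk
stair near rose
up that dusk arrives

Yes

Line 1: low (1), powdery (3), monk (1) → 5 ✓
Line 2: stair (1), near (1), rose (1) → 3 ✓
Line 3: up (1), that (1), dusk (1), arrives (2) → 5 ✓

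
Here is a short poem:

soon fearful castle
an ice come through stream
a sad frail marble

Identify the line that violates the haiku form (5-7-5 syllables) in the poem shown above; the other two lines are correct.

The second line

Line 1: soon(1) + fearful(2) + castle(2) = 5 ✓
Line 2: an(1) + ice(1) + come(1) + through(1) + stream(1) = 5 (expected 7)
Line 3: a(1) + sad(1) + frail(1) + marble(2) = 5 ✓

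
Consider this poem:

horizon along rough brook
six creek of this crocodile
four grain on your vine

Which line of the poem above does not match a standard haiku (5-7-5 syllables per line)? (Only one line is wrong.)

Line 1: horizon(3) + along(2) + rough(1) + brook(1) = 7 (expected 5)
Line 2: six(1) + creek(1) + of(1) + this(1) + crocodile(3) = 7 ✓
Line 3: four(1) + grain(1) + on(1) + your(1) + vine(1) = 5 ✓

Line 1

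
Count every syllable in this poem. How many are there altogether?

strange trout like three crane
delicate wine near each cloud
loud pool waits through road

17

Line 1: strange (1), trout (1), like (1), three (1), crane (1) → 5
Line 2: delicate (3), wine (1), near (1), each (1), cloud (1) → 7
Line 3: loud (1), pool (1), waits (1), through (1), road (1) → 5
Total: 5 + 7 + 5 = 17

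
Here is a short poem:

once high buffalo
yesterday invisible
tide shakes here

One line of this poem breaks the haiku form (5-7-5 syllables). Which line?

Line 1: "once high buffalo": 1+1+3 = 5 ✓
Line 2: "yesterday invisible": 3+4 = 7 ✓
Line 3: "tide shakes here": 1+1+1 = 3 (expected 5)

Line 3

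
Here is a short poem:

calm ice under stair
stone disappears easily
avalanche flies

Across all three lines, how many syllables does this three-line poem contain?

16

Line 1: calm(1) + ice(1) + under(2) + stair(1) = 5
Line 2: stone(1) + disappears(3) + easily(3) = 7
Line 3: avalanche(3) + flies(1) = 4
Total: 5 + 7 + 4 = 16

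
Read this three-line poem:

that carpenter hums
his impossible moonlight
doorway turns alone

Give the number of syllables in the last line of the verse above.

The last line: "doorway turns alone": 2+1+2 = 5

5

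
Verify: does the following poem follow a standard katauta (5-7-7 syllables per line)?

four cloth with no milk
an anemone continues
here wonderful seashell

No

Line 1: "four cloth with no milk": 1+1+1+1+1 = 5 ✓
Line 2: "an anemone continues": 1+4+3 = 8 (expected 7)
Line 3: "here wonderful seashell": 1+3+2 = 6 (expected 7)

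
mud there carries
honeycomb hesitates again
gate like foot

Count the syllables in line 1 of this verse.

Line 1: "mud there carries": 1+1+2 = 4

4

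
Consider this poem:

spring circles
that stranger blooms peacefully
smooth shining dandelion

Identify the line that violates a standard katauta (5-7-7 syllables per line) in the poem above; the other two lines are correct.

Line 1: spring (1), circles (2) → 3 (expected 5)
Line 2: that (1), stranger (2), blooms (1), peacefully (3) → 7 ✓
Line 3: smooth (1), shining (2), dandelion (4) → 7 ✓

The first line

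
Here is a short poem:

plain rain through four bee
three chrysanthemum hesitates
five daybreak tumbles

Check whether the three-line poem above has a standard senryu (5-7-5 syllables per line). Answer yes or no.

Line 1: "plain rain through four bee": 1+1+1+1+1 = 5 ✓
Line 2: "three chrysanthemum hesitates": 1+4+3 = 8 (expected 7)
Line 3: "five daybreak tumbles": 1+2+2 = 5 ✓

No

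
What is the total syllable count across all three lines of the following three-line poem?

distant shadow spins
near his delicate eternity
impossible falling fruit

Line 1: "distant shadow spins": 2+2+1 = 5
Line 2: "near his delicate eternity": 1+1+3+4 = 9
Line 3: "impossible falling fruit": 4+2+1 = 7
Total: 5 + 9 + 7 = 21

21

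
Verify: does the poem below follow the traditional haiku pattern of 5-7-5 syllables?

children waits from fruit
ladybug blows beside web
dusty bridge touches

Yes

Line 1: "children waits from fruit": 2+1+1+1 = 5 ✓
Line 2: "ladybug blows beside web": 3+1+2+1 = 7 ✓
Line 3: "dusty bridge touches": 2+1+2 = 5 ✓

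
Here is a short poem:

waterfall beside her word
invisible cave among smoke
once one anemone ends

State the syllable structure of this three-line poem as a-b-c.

7-8-7

Line 1: waterfall (3), beside (2), her (1), word (1) → 7
Line 2: invisible (4), cave (1), among (2), smoke (1) → 8
Line 3: once (1), one (1), anemone (4), ends (1) → 7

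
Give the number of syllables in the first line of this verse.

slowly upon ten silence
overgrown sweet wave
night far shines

The first line: slowly (2), upon (2), ten (1), silence (2) → 7

7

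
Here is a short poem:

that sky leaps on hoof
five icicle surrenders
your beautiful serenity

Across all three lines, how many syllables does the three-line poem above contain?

20

Line 1: "that sky leaps on hoof": 1+1+1+1+1 = 5
Line 2: "five icicle surrenders": 1+3+3 = 7
Line 3: "your beautiful serenity": 1+3+4 = 8
Total: 5 + 7 + 8 = 20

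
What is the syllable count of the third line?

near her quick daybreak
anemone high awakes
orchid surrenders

The third line: orchid(2) + surrenders(3) = 5

5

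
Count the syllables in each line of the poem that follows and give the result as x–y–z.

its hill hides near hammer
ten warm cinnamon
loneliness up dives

6–5–5

Line 1: its (1), hill (1), hides (1), near (1), hammer (2) → 6
Line 2: ten (1), warm (1), cinnamon (3) → 5
Line 3: loneliness (3), up (1), dives (1) → 5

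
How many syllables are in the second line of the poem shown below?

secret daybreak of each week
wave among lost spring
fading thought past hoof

5

The second line: "wave among lost spring": 1+2+1+1 = 5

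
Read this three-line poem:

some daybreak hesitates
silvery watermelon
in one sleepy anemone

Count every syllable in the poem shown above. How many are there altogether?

21

Line 1: "some daybreak hesitates": 1+2+3 = 6
Line 2: "silvery watermelon": 3+4 = 7
Line 3: "in one sleepy anemone": 1+1+2+4 = 8
Total: 6 + 7 + 8 = 21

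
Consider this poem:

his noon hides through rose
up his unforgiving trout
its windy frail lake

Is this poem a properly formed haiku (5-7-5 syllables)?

Line 1: his (1), noon (1), hides (1), through (1), rose (1) → 5 ✓
Line 2: up (1), his (1), unforgiving (4), trout (1) → 7 ✓
Line 3: its (1), windy (2), frail (1), lake (1) → 5 ✓

Yes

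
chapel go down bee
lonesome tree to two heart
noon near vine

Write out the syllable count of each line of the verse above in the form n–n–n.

Line 1: "chapel go down bee": 2+1+1+1 = 5
Line 2: "lonesome tree to two heart": 2+1+1+1+1 = 6
Line 3: "noon near vine": 1+1+1 = 3

5–6–3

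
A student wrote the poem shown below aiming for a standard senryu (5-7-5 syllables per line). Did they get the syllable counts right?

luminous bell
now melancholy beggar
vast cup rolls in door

No

Line 1: "luminous bell": 3+1 = 4 (expected 5)
Line 2: "now melancholy beggar": 1+4+2 = 7 ✓
Line 3: "vast cup rolls in door": 1+1+1+1+1 = 5 ✓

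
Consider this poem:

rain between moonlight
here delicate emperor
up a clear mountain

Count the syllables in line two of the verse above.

7

Line two: here (1), delicate (3), emperor (3) → 7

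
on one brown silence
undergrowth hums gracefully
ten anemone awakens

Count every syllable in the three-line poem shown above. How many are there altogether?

Line 1: "on one brown silence": 1+1+1+2 = 5
Line 2: "undergrowth hums gracefully": 3+1+3 = 7
Line 3: "ten anemone awakens": 1+4+3 = 8
Total: 5 + 7 + 8 = 20

20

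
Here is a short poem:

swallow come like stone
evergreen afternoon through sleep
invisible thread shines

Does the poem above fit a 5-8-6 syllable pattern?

Line 1: "swallow come like stone": 2+1+1+1 = 5 ✓
Line 2: "evergreen afternoon through sleep": 3+3+1+1 = 8 ✓
Line 3: "invisible thread shines": 4+1+1 = 6 ✓

Yes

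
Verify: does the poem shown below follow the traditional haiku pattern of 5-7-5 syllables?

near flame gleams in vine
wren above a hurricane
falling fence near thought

Yes

Line 1: "near flame gleams in vine": 1+1+1+1+1 = 5 ✓
Line 2: "wren above a hurricane": 1+2+1+3 = 7 ✓
Line 3: "falling fence near thought": 2+1+1+1 = 5 ✓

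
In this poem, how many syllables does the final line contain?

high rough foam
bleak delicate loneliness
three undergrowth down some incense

8

The final line: three (1), undergrowth (3), down (1), some (1), incense (2) → 8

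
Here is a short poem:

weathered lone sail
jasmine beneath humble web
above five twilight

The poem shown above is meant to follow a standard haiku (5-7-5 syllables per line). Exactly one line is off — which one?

Line 1: weathered (2), lone (1), sail (1) → 4 (expected 5)
Line 2: jasmine (2), beneath (2), humble (2), web (1) → 7 ✓
Line 3: above (2), five (1), twilight (2) → 5 ✓

Line 1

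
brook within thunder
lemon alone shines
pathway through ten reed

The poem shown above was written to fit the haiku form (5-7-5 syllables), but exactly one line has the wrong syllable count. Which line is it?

Line 1: brook (1), within (2), thunder (2) → 5 ✓
Line 2: lemon (2), alone (2), shines (1) → 5 (expected 7)
Line 3: pathway (2), through (1), ten (1), reed (1) → 5 ✓

Line 2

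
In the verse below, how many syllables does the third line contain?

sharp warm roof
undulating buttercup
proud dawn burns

3

The third line: proud (1), dawn (1), burns (1) → 3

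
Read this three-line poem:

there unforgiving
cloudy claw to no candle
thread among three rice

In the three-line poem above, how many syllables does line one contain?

Line one: "there unforgiving": 1+4 = 5

5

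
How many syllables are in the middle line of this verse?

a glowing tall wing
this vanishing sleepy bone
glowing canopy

The middle line: this (1), vanishing (3), sleepy (2), bone (1) → 7

7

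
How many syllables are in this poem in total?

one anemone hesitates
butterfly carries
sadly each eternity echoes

Line 1: one (1), anemone (4), hesitates (3) → 8
Line 2: butterfly (3), carries (2) → 5
Line 3: sadly (2), each (1), eternity (4), echoes (2) → 9
Total: 8 + 5 + 9 = 22

22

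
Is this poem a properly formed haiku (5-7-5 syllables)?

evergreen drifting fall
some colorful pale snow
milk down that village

No

Line 1: evergreen(3) + drifting(2) + fall(1) = 6 (expected 5)
Line 2: some(1) + colorful(3) + pale(1) + snow(1) = 6 (expected 7)
Line 3: milk(1) + down(1) + that(1) + village(2) = 5 ✓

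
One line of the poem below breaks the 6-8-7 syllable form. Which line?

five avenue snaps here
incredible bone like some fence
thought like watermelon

Line 3

Line 1: five(1) + avenue(3) + snaps(1) + here(1) = 6 ✓
Line 2: incredible(4) + bone(1) + like(1) + some(1) + fence(1) = 8 ✓
Line 3: thought(1) + like(1) + watermelon(4) = 6 (expected 7)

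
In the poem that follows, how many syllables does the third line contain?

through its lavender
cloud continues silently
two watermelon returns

The third line: "two watermelon returns": 1+4+2 = 7

7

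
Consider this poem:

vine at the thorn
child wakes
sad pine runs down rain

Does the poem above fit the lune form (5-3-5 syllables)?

Line 1: vine (1), at (1), the (1), thorn (1) → 4 (expected 5)
Line 2: child (1), wakes (1) → 2 (expected 3)
Line 3: sad (1), pine (1), runs (1), down (1), rain (1) → 5 ✓

No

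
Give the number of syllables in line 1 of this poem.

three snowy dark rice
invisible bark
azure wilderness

Line 1: three (1), snowy (2), dark (1), rice (1) → 5

5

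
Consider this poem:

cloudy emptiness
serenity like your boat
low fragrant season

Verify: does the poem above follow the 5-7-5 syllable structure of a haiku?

Yes

Line 1: cloudy(2) + emptiness(3) = 5 ✓
Line 2: serenity(4) + like(1) + your(1) + boat(1) = 7 ✓
Line 3: low(1) + fragrant(2) + season(2) = 5 ✓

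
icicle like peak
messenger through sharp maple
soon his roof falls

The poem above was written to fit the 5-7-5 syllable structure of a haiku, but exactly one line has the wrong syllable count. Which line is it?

Line 1: "icicle like peak": 3+1+1 = 5 ✓
Line 2: "messenger through sharp maple": 3+1+1+2 = 7 ✓
Line 3: "soon his roof falls": 1+1+1+1 = 4 (expected 5)

Line 3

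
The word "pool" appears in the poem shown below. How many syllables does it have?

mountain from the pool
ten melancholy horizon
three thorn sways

1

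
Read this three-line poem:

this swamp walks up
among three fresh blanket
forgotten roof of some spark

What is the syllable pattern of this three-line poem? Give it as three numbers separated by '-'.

Line 1: this (1), swamp (1), walks (1), up (1) → 4
Line 2: among (2), three (1), fresh (1), blanket (2) → 6
Line 3: forgotten (3), roof (1), of (1), some (1), spark (1) → 7

4-6-7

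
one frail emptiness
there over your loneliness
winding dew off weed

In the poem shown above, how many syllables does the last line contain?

The last line: winding(2) + dew(1) + off(1) + weed(1) = 5

5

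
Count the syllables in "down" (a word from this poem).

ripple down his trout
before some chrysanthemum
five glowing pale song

1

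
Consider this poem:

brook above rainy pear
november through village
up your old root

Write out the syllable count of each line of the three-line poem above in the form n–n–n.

6–6–4

Line 1: "brook above rainy pear": 1+2+2+1 = 6
Line 2: "november through village": 3+1+2 = 6
Line 3: "up your old root": 1+1+1+1 = 4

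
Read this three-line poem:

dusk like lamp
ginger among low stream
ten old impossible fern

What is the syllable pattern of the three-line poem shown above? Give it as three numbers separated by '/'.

3/6/7

Line 1: dusk(1) + like(1) + lamp(1) = 3
Line 2: ginger(2) + among(2) + low(1) + stream(1) = 6
Line 3: ten(1) + old(1) + impossible(4) + fern(1) = 7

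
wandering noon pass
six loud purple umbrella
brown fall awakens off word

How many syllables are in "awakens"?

3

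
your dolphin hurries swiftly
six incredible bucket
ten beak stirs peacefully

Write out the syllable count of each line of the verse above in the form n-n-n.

7-7-6

Line 1: your(1) + dolphin(2) + hurries(2) + swiftly(2) = 7
Line 2: six(1) + incredible(4) + bucket(2) = 7
Line 3: ten(1) + beak(1) + stirs(1) + peacefully(3) = 6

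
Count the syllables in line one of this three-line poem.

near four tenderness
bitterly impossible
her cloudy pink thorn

Line one: near (1), four (1), tenderness (3) → 5

5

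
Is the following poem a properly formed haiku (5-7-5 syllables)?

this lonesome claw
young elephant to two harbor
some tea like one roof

No

Line 1: this(1) + lonesome(2) + claw(1) = 4 (expected 5)
Line 2: young(1) + elephant(3) + to(1) + two(1) + harbor(2) = 8 (expected 7)
Line 3: some(1) + tea(1) + like(1) + one(1) + roof(1) = 5 ✓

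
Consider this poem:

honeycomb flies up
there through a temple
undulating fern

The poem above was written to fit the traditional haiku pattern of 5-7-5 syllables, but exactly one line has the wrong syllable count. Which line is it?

Line 1: honeycomb(3) + flies(1) + up(1) = 5 ✓
Line 2: there(1) + through(1) + a(1) + temple(2) = 5 (expected 7)
Line 3: undulating(4) + fern(1) = 5 ✓

The second line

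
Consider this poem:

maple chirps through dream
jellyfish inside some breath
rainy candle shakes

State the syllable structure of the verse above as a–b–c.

Line 1: maple(2) + chirps(1) + through(1) + dream(1) = 5
Line 2: jellyfish(3) + inside(2) + some(1) + breath(1) = 7
Line 3: rainy(2) + candle(2) + shakes(1) = 5

5–7–5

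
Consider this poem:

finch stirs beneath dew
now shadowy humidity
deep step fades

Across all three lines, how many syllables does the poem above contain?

16

Line 1: finch (1), stirs (1), beneath (2), dew (1) → 5
Line 2: now (1), shadowy (3), humidity (4) → 8
Line 3: deep (1), step (1), fades (1) → 3
Total: 5 + 8 + 3 = 16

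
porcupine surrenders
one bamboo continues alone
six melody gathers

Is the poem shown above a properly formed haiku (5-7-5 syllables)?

No

Line 1: "porcupine surrenders": 3+3 = 6 (expected 5)
Line 2: "one bamboo continues alone": 1+2+3+2 = 8 (expected 7)
Line 3: "six melody gathers": 1+3+2 = 6 (expected 5)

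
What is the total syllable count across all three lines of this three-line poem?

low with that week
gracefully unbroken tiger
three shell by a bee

Line 1: low (1), with (1), that (1), week (1) → 4
Line 2: gracefully (3), unbroken (3), tiger (2) → 8
Line 3: three (1), shell (1), by (1), a (1), bee (1) → 5
Total: 4 + 8 + 5 = 17

17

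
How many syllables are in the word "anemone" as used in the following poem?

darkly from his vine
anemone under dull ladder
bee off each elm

4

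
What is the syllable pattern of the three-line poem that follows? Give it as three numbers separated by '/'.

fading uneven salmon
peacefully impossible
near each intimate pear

7/7/6

Line 1: "fading uneven salmon": 2+3+2 = 7
Line 2: "peacefully impossible": 3+4 = 7
Line 3: "near each intimate pear": 1+1+3+1 = 6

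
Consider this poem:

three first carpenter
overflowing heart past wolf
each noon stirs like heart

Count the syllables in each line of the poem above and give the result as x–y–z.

5–7–5

Line 1: "three first carpenter": 1+1+3 = 5
Line 2: "overflowing heart past wolf": 4+1+1+1 = 7
Line 3: "each noon stirs like heart": 1+1+1+1+1 = 5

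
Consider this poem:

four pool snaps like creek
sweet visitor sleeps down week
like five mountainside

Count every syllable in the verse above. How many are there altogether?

17

Line 1: four (1), pool (1), snaps (1), like (1), creek (1) → 5
Line 2: sweet (1), visitor (3), sleeps (1), down (1), week (1) → 7
Line 3: like (1), five (1), mountainside (3) → 5
Total: 5 + 7 + 5 = 17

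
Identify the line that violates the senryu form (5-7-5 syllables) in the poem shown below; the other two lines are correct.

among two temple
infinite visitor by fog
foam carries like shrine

Line 1: among(2) + two(1) + temple(2) = 5 ✓
Line 2: infinite(3) + visitor(3) + by(1) + fog(1) = 8 (expected 7)
Line 3: foam(1) + carries(2) + like(1) + shrine(1) = 5 ✓

The second line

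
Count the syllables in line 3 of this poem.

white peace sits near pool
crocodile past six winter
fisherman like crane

Line 3: fisherman (3), like (1), crane (1) → 5

5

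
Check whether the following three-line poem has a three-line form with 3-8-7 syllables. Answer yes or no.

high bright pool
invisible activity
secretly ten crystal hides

Yes

Line 1: "high bright pool": 1+1+1 = 3 ✓
Line 2: "invisible activity": 4+4 = 8 ✓
Line 3: "secretly ten crystal hides": 3+1+2+1 = 7 ✓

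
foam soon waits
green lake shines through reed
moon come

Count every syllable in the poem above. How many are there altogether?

10

Line 1: "foam soon waits": 1+1+1 = 3
Line 2: "green lake shines through reed": 1+1+1+1+1 = 5
Line 3: "moon come": 1+1 = 2
Total: 3 + 5 + 2 = 10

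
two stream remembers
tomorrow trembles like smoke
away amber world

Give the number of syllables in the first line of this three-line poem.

5

The first line: two(1) + stream(1) + remembers(3) = 5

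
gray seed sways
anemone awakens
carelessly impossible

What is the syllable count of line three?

7

Line three: carelessly(3) + impossible(4) = 7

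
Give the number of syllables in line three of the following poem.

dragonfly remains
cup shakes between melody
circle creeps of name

5

Line three: circle (2), creeps (1), of (1), name (1) → 5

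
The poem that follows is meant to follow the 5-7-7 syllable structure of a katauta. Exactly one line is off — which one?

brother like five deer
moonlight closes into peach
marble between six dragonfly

Line 3

Line 1: brother(2) + like(1) + five(1) + deer(1) = 5 ✓
Line 2: moonlight(2) + closes(2) + into(2) + peach(1) = 7 ✓
Line 3: marble(2) + between(2) + six(1) + dragonfly(3) = 8 (expected 7)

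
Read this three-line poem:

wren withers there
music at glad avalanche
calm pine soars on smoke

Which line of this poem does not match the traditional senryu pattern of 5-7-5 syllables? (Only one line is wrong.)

Line 1: wren (1), withers (2), there (1) → 4 (expected 5)
Line 2: music (2), at (1), glad (1), avalanche (3) → 7 ✓
Line 3: calm (1), pine (1), soars (1), on (1), smoke (1) → 5 ✓

The first line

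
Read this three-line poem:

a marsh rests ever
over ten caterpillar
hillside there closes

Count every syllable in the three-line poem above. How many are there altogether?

Line 1: a(1) + marsh(1) + rests(1) + ever(2) = 5
Line 2: over(2) + ten(1) + caterpillar(4) = 7
Line 3: hillside(2) + there(1) + closes(2) = 5
Total: 5 + 7 + 5 = 17

17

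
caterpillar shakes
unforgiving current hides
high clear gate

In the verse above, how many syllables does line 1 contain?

Line 1: caterpillar(4) + shakes(1) = 5

5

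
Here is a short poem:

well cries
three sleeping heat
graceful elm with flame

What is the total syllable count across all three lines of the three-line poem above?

Line 1: well(1) + cries(1) = 2
Line 2: three(1) + sleeping(2) + heat(1) = 4
Line 3: graceful(2) + elm(1) + with(1) + flame(1) = 5
Total: 2 + 4 + 5 = 11

11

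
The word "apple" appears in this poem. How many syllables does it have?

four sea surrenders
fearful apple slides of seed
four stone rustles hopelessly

2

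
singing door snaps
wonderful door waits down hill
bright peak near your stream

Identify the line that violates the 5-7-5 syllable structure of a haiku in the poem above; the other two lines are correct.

The first line

Line 1: singing (2), door (1), snaps (1) → 4 (expected 5)
Line 2: wonderful (3), door (1), waits (1), down (1), hill (1) → 7 ✓
Line 3: bright (1), peak (1), near (1), your (1), stream (1) → 5 ✓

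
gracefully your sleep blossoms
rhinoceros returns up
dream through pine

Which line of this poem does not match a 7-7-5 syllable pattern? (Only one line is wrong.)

Line 3

Line 1: "gracefully your sleep blossoms": 3+1+1+2 = 7 ✓
Line 2: "rhinoceros returns up": 4+2+1 = 7 ✓
Line 3: "dream through pine": 1+1+1 = 3 (expected 5)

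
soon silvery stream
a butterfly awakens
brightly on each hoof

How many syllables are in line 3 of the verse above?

Line 3: "brightly on each hoof": 2+1+1+1 = 5

5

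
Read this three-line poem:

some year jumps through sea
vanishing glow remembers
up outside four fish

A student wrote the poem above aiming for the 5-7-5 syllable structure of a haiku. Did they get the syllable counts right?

Line 1: "some year jumps through sea": 1+1+1+1+1 = 5 ✓
Line 2: "vanishing glow remembers": 3+1+3 = 7 ✓
Line 3: "up outside four fish": 1+2+1+1 = 5 ✓

Yes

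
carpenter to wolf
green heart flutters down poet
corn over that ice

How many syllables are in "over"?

2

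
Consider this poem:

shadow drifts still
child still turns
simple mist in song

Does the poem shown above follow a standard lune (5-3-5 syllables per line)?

No

Line 1: shadow (2), drifts (1), still (1) → 4 (expected 5)
Line 2: child (1), still (1), turns (1) → 3 ✓
Line 3: simple (2), mist (1), in (1), song (1) → 5 ✓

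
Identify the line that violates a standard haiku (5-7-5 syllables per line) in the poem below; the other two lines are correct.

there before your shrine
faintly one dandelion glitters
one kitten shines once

Line 1: there(1) + before(2) + your(1) + shrine(1) = 5 ✓
Line 2: faintly(2) + one(1) + dandelion(4) + glitters(2) = 9 (expected 7)
Line 3: one(1) + kitten(2) + shines(1) + once(1) = 5 ✓

Line 2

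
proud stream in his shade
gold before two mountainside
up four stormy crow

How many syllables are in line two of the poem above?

Line two: gold (1), before (2), two (1), mountainside (3) → 7

7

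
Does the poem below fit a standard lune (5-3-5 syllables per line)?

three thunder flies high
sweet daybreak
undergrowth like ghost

Line 1: "three thunder flies high": 1+2+1+1 = 5 ✓
Line 2: "sweet daybreak": 1+2 = 3 ✓
Line 3: "undergrowth like ghost": 3+1+1 = 5 ✓

Yes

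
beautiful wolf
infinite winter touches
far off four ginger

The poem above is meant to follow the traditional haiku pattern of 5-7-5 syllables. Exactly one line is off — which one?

The first line

Line 1: "beautiful wolf": 3+1 = 4 (expected 5)
Line 2: "infinite winter touches": 3+2+2 = 7 ✓
Line 3: "far off four ginger": 1+1+1+2 = 5 ✓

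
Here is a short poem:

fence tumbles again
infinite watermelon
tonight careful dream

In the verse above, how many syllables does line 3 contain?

Line 3: tonight(2) + careful(2) + dream(1) = 5

5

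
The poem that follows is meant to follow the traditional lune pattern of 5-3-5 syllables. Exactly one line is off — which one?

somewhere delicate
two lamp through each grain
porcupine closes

Line 1: "somewhere delicate": 2+3 = 5 ✓
Line 2: "two lamp through each grain": 1+1+1+1+1 = 5 (expected 3)
Line 3: "porcupine closes": 3+2 = 5 ✓

The second line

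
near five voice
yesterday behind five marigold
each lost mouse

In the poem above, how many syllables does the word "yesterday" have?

3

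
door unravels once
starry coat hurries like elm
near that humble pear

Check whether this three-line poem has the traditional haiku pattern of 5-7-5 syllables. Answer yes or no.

Line 1: door(1) + unravels(3) + once(1) = 5 ✓
Line 2: starry(2) + coat(1) + hurries(2) + like(1) + elm(1) = 7 ✓
Line 3: near(1) + that(1) + humble(2) + pear(1) = 5 ✓

Yes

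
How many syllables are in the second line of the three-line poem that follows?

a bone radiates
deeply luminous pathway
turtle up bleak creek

7

The second line: "deeply luminous pathway": 2+3+2 = 7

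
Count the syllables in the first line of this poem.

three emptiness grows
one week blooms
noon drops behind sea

The first line: three(1) + emptiness(3) + grows(1) = 5

5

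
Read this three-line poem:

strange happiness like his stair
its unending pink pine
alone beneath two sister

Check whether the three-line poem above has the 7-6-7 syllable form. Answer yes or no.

Yes

Line 1: strange (1), happiness (3), like (1), his (1), stair (1) → 7 ✓
Line 2: its (1), unending (3), pink (1), pine (1) → 6 ✓
Line 3: alone (2), beneath (2), two (1), sister (2) → 7 ✓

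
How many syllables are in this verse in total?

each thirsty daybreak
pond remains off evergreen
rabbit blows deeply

17

Line 1: each (1), thirsty (2), daybreak (2) → 5
Line 2: pond (1), remains (2), off (1), evergreen (3) → 7
Line 3: rabbit (2), blows (1), deeply (2) → 5
Total: 5 + 7 + 5 = 17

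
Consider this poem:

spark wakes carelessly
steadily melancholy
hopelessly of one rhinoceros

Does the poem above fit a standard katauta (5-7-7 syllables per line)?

Line 1: spark (1), wakes (1), carelessly (3) → 5 ✓
Line 2: steadily (3), melancholy (4) → 7 ✓
Line 3: hopelessly (3), of (1), one (1), rhinoceros (4) → 9 (expected 7)

No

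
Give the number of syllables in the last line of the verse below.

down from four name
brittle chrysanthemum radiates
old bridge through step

The last line: old (1), bridge (1), through (1), step (1) → 4

4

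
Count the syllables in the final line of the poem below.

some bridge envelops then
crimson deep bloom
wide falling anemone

7

The final line: wide(1) + falling(2) + anemone(4) = 7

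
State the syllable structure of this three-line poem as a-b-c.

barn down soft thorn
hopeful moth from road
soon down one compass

Line 1: barn (1), down (1), soft (1), thorn (1) → 4
Line 2: hopeful (2), moth (1), from (1), road (1) → 5
Line 3: soon (1), down (1), one (1), compass (2) → 5

4-5-5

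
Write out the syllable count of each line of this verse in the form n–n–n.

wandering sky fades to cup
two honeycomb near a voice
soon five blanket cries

7–7–5

Line 1: "wandering sky fades to cup": 3+1+1+1+1 = 7
Line 2: "two honeycomb near a voice": 1+3+1+1+1 = 7
Line 3: "soon five blanket cries": 1+1+2+1 = 5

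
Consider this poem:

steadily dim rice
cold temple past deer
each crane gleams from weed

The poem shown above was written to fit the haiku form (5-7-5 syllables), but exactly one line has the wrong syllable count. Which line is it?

Line 2

Line 1: steadily(3) + dim(1) + rice(1) = 5 ✓
Line 2: cold(1) + temple(2) + past(1) + deer(1) = 5 (expected 7)
Line 3: each(1) + crane(1) + gleams(1) + from(1) + weed(1) = 5 ✓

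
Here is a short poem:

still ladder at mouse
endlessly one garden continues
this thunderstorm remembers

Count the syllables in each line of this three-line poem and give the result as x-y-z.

Line 1: "still ladder at mouse": 1+2+1+1 = 5
Line 2: "endlessly one garden continues": 3+1+2+3 = 9
Line 3: "this thunderstorm remembers": 1+3+3 = 7

5-9-7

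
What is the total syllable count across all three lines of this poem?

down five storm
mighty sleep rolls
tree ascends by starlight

Line 1: "down five storm": 1+1+1 = 3
Line 2: "mighty sleep rolls": 2+1+1 = 4
Line 3: "tree ascends by starlight": 1+2+1+2 = 6
Total: 3 + 4 + 6 = 13

13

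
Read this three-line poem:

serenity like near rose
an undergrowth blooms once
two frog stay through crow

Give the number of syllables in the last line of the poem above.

The last line: two(1) + frog(1) + stay(1) + through(1) + crow(1) = 5

5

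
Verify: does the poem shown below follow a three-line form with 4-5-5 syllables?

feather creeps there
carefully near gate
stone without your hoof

Line 1: feather(2) + creeps(1) + there(1) = 4 ✓
Line 2: carefully(3) + near(1) + gate(1) = 5 ✓
Line 3: stone(1) + without(2) + your(1) + hoof(1) = 5 ✓

Yes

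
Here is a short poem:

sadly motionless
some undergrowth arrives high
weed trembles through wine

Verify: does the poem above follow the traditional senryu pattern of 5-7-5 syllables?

Line 1: "sadly motionless": 2+3 = 5 ✓
Line 2: "some undergrowth arrives high": 1+3+2+1 = 7 ✓
Line 3: "weed trembles through wine": 1+2+1+1 = 5 ✓

Yes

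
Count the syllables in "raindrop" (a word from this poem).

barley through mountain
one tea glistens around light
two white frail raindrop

2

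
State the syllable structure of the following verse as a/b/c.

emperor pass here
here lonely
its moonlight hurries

Line 1: emperor (3), pass (1), here (1) → 5
Line 2: here (1), lonely (2) → 3
Line 3: its (1), moonlight (2), hurries (2) → 5

5/3/5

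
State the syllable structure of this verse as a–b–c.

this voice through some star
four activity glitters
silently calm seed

Line 1: this (1), voice (1), through (1), some (1), star (1) → 5
Line 2: four (1), activity (4), glitters (2) → 7
Line 3: silently (3), calm (1), seed (1) → 5

5–7–5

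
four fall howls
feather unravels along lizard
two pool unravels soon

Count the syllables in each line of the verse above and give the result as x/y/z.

Line 1: four(1) + fall(1) + howls(1) = 3
Line 2: feather(2) + unravels(3) + along(2) + lizard(2) = 9
Line 3: two(1) + pool(1) + unravels(3) + soon(1) = 6

3/9/6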